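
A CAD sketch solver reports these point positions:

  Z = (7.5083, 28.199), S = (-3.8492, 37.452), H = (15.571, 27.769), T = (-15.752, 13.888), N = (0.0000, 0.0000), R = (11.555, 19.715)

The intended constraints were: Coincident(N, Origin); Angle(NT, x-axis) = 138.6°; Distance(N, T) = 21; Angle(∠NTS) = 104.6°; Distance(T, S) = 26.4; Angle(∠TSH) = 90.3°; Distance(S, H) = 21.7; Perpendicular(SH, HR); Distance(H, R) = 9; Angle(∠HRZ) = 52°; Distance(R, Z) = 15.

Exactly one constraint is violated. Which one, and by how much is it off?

Distance(R, Z) = 15 — off by 5.60.

N = (0.00, 0.00) ✓; NT at 138.6° ✓; |NT| = 21.00 ✓; ∠NTS = 104.6° ✓; |TS| = 26.40 ✓; ∠TSH = 90.30° ✓; |SH| = 21.70 ✓; ∠(SH, HR) = 90.00° ✓; |HR| = 9.000 ✓; ∠HRZ = 52.00° ✓; |RZ| = 9.400 ✗.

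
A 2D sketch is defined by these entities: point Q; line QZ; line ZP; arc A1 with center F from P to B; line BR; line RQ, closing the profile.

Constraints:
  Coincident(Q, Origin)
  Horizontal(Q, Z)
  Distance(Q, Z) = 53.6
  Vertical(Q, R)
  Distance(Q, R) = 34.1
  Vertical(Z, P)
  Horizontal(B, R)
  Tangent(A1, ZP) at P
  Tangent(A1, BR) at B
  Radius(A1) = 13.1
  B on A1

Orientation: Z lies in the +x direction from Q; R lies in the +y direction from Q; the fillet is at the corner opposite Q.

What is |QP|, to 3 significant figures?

57.6

Q is at the origin; Q and Z share the same y with |QZ| = 53.6 and Z on the +x side, so Z = (53.6, 0.00). Q and R share the same x with |QR| = 34.1 and R on the +y side, so R = (0.00, 34.1). The virtual corner opposite Q is at (53.6, 34.1). Tangency of A1 to ZP means the radius FP is perpendicular to ZP and the tangent condition forces FB to be normal to BR, with radius 13.1, so the center F sits 13.1 in from both sides at F = (40.5, 21.0). That places the tangent points at P = (53.6, 21.0) on ZP and B = (40.5, 34.1) on BR. Then |QP| = |P − Q| = 57.6.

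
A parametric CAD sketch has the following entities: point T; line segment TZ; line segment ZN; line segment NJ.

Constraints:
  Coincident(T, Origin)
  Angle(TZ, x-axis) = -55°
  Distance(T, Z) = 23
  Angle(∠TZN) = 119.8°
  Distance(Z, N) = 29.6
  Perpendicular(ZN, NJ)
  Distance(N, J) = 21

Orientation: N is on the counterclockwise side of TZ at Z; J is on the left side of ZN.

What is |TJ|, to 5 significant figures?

41.044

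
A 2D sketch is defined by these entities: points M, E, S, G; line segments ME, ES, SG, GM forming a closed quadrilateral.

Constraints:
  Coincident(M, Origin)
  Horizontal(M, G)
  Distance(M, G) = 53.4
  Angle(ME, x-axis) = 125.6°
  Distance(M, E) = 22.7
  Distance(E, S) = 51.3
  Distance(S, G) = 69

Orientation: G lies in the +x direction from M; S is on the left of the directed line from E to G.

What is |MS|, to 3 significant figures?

61.9

M is at the origin; MG is horizontal with |MG| = 53.4 and G in +x, so G = (53.4, 0). ME runs at 125.6° with |ME| = 22.7, so E = (-13.2, 18.5). S is determined by |ES| = 51.3 and |SG| = 69.0 together: it lies at the intersection of circle(E, 51.3) and circle(G, 69.0). With |EG| = 69.1, the foot of the radical line on EG is 19.2 from E and the perpendicular offset is √(51.3² − 19.2²) = 47.6. Taking the left-of-EG solution: S = (18.0, 59.2).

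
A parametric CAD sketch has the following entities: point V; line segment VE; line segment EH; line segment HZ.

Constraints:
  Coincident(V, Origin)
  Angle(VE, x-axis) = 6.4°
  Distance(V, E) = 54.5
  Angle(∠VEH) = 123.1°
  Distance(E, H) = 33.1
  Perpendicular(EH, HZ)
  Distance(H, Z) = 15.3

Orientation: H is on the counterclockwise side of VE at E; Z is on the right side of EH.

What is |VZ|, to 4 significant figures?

87.56

∠VEH = 123.1°, so EH runs at 6.4° + (180° − 123.1°) = 63.30° from the x-axis; with |EH| = 33.1, H = E + 33.1·(cos 63.30°, sin 63.30°) = (69.03, 35.65). The perpendicularity gives HZ at right angles to EH; with |HZ| = 15.3 on the right of EH, Z = H + 15.3·(0.8934, -0.4493) = (82.70, 28.77). Then |VZ| = |Z − V| = 87.56.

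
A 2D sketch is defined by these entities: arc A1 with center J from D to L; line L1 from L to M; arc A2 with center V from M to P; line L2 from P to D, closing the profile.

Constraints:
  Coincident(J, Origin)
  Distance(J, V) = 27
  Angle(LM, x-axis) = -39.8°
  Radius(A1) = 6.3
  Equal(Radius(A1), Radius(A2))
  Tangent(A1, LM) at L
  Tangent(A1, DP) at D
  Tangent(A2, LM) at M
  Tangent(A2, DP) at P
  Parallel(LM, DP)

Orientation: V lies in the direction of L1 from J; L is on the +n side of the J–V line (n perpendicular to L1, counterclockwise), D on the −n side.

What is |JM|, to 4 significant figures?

27.73

The slot axis is L1's direction at -39.8°, so u = (cos -39.8°, sin -39.8°) = (0.7683, -0.6401) and n = (−sin -39.8°, cos -39.8°) = (0.6401, 0.7683). J is at the origin and V lies 27.0 along u from J, so V = 27.0·u = (20.74, -17.28). Tangency of A1 to both parallel lines with radius 6.3 puts L and D at J ± 6.3·n: L = (4.033, 4.840), D = (-4.033, -4.840). Equal radii place M and P the same way about V: M = V + 6.3·n = (24.78, -12.44), P = V − 6.3·n = (16.71, -22.12). Then |JM| = |M − J| = 27.73.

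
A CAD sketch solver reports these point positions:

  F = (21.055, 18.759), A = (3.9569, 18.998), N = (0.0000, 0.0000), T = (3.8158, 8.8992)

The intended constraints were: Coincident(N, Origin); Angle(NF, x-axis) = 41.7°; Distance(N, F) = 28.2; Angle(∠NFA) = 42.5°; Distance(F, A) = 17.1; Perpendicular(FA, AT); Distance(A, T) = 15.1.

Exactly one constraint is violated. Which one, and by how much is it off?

Distance(A, T) = 15.1 — off by 5.00.

N = (0.00, 0.00) ✓; NF at 41.70° ✓; |NF| = 28.20 ✓; ∠NFA = 42.50° ✓; |FA| = 17.10 ✓; ∠(FA, AT) = 90.00° ✓; |AT| = 10.10 ✗.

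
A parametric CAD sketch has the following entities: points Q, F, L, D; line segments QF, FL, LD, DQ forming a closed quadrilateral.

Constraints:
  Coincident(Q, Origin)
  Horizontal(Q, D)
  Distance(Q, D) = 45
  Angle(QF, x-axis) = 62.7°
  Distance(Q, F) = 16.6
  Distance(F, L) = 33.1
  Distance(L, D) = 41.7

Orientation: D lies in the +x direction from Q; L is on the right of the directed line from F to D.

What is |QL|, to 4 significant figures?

19.84

Checks: |FL| = 33.10 ✓; |LD| = 41.70 ✓.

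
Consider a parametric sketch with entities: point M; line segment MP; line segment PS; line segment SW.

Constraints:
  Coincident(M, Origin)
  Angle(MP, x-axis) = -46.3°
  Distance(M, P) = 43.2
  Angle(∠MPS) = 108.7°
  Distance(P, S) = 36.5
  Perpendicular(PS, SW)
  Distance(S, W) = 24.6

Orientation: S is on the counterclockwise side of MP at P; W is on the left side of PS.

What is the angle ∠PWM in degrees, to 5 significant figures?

51.937°

∠MPS = 108.7°, so PS runs at -46.3° + (180° − 108.7°) = 25.000° from the x-axis; with |PS| = 36.5, S = P + 36.5·(cos 25.000°, sin 25.000°) = (62.926, -15.807). PS ⟂ SW; with |SW| = 24.6 on the left of PS, W = S + 24.6·(-0.42262, 0.90631) = (52.530, 6.4886). Then cos ∠PWM = WP·WM / (|WP||WM|), giving 51.937°.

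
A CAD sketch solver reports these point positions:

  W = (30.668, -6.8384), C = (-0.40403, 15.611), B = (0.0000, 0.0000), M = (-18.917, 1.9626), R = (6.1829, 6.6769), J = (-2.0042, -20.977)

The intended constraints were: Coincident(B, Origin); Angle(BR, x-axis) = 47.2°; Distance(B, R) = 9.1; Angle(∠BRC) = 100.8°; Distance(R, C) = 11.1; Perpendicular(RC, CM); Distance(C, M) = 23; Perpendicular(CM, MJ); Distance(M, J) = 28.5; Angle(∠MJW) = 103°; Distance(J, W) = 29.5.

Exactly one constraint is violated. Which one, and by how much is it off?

Distance(J, W) = 29.5 — off by 6.10.

B = (0.00, 0.00) ✓; BR at 47.20° ✓; |BR| = 9.100 ✓; ∠BRC = 100.8° ✓; |RC| = 11.10 ✓; ∠(RC, CM) = 90.00° ✓; |CM| = 23.00 ✓; ∠(CM, MJ) = 90.00° ✓; |MJ| = 28.50 ✓; ∠MJW = 103.0° ✓; |JW| = 35.60 ✗.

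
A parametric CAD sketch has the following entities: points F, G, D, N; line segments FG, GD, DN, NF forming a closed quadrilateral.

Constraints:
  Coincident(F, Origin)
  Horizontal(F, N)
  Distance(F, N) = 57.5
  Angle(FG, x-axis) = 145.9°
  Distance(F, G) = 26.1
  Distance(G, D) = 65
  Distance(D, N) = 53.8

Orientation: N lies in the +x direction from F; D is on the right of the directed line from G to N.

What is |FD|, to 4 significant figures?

41.01

Checks: |FN| = 57.50 ✓; |FG| = 26.10 ✓; |GD| = 65.00 ✓; |DN| = 53.80 ✓.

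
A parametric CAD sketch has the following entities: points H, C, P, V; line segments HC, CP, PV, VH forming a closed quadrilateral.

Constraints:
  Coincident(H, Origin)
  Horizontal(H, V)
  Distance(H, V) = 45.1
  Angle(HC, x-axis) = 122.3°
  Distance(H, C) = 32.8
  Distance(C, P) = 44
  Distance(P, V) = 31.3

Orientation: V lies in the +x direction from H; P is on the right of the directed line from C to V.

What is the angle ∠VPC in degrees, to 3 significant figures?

130°

Checks: |CP| = 44.00 ✓; |PV| = 31.30 ✓.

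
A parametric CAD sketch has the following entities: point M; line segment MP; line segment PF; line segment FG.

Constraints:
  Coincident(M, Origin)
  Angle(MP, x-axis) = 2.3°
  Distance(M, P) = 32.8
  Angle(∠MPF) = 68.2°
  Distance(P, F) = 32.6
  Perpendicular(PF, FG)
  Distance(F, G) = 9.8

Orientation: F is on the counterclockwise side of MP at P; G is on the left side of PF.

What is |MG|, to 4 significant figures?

29.04

M is at the origin; MP runs at 2.3° with length 32.8, so P = 32.8·(cos 2.3°, sin 2.3°) = (32.77, 1.316). ∠MPF = 68.2°, so PF runs at 2.3° + (180° − 68.2°) = 114.1° from the x-axis; with |PF| = 32.6, F = P + 32.6·(cos 114.1°, sin 114.1°) = (19.46, 31.07). The perpendicularity gives FG at right angles to PF; with |FG| = 9.8 on the left of PF, G = F + 9.8·(-0.9128, -0.4083) = (10.52, 27.07). Then |MG| = |G − M| = 29.04.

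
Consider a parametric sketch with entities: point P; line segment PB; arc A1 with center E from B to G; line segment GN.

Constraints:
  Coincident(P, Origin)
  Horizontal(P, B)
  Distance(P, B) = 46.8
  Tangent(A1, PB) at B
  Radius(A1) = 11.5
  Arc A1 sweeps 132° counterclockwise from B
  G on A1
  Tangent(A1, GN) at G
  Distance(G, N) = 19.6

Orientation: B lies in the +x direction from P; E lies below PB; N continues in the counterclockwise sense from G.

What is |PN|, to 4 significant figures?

61.47

P is at the origin; P and B share the same y with |PB| = 46.8 and B on the +x side, so B = (46.80, 0.000). The tangent condition forces EB to be normal to PB, so E = B + (0, -11.5) = (46.80, -11.50). On A1, B sits at bearing 90° from E; a 132° counterclockwise sweep puts G at bearing 222°, so G = E + 11.5·(cos 222°, sin 222°) = (38.25, -19.20). Since A1 is tangent to GN there, EG ⟂ GN, so GN runs along (−sin 222°, cos 222°); with |GN| = 19.6, N = (51.37, -33.76). Then |PN| = |N − P| = 61.47.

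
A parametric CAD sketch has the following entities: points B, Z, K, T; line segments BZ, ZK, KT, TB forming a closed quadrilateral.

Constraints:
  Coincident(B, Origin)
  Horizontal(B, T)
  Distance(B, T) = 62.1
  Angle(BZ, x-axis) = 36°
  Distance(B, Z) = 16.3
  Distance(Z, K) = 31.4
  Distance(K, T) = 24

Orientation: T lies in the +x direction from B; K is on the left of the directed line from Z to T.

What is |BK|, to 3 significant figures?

46.7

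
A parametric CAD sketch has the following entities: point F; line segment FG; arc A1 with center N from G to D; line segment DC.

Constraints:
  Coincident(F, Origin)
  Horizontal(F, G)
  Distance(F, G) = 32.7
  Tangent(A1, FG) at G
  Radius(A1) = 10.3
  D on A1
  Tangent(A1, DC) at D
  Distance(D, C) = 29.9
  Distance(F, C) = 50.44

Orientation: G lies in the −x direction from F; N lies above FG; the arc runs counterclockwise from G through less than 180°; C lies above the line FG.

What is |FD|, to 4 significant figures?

25.74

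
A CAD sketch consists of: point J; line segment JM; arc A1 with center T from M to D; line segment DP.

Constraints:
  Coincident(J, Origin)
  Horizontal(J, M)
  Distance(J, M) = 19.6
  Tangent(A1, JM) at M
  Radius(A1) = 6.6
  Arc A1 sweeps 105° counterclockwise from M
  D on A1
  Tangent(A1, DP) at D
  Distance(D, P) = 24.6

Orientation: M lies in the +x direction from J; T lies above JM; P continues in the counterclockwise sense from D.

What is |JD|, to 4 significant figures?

27.27

Since A1 is tangent to JM there, TM ⟂ JM, so T = M + (0, 6.6) = (19.60, 6.600). On A1, M sits at bearing -90° from T; a 105° counterclockwise sweep puts D at bearing 15°, so D = T + 6.6·(cos 15°, sin 15°) = (25.98, 8.308). Then |JD| = |D − J| = 27.27.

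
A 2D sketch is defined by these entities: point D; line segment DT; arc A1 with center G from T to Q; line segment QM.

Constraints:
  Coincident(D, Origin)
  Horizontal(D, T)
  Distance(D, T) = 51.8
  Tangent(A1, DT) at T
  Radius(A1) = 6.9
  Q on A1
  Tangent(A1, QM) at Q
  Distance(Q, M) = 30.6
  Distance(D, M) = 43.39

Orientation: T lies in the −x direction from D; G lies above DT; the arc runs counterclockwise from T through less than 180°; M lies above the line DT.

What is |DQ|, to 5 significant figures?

45.896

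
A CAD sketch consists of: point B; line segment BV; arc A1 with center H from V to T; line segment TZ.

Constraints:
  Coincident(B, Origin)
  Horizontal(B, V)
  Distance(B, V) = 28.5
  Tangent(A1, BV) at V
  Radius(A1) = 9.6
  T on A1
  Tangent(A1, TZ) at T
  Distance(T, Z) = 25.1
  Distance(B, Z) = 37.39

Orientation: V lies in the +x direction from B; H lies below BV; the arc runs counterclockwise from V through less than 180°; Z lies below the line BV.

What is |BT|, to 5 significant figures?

20.821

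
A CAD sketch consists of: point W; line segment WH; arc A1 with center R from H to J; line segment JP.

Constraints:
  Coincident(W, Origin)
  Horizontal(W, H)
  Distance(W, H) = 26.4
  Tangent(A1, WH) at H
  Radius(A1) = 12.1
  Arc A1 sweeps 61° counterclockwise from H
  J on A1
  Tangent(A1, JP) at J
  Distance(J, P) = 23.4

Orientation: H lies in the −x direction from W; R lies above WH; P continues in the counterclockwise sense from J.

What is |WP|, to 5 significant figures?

27.072

W is at the origin; W and H share the same y with |WH| = 26.4 and H on the −x side, so H = (-26.400, 0.0000). The tangent condition forces RH to be normal to WH, so R = H + (0, 12.1) = (-26.400, 12.100). On A1, H sits at bearing -90° from R; a 61° counterclockwise sweep puts J at bearing -29°, so J = R + 12.1·(cos -29°, sin -29°) = (-15.817, 6.2338). A1 meets JP tangentially, so RJ is at right angles to JP, so JP runs along (−sin -29°, cos -29°); with |JP| = 23.4, P = (-4.4726, 26.700). Then |WP| = |P − W| = 27.072.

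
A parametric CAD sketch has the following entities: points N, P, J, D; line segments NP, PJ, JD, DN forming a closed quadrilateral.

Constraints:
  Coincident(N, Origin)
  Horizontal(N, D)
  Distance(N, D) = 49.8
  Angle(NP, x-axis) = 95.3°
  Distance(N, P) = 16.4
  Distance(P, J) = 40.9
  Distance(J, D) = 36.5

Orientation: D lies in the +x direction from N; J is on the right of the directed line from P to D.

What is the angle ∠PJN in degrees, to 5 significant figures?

14.628°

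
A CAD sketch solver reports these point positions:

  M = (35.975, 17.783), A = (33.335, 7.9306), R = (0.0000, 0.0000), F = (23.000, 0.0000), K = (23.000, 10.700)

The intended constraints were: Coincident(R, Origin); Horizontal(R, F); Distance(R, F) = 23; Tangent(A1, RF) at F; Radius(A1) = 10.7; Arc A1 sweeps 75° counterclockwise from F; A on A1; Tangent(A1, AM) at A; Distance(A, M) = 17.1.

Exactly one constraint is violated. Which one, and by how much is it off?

Distance(A, M) = 17.1 — off by 6.90.

R = (0.00, 0.00) ✓; R.y = 0.00, F.y = 0.00 ✓; |RF| = 23.00 ✓; ∠(KF, FR) = 90.00° ✓; |KF| = 10.70 ✓; bearing(K→A) − bearing(K→F) = 75.00° ✓; |KA| = 10.70 ✓; ∠(KA, AM) = 90.00° ✓; |AM| = 10.20 ✗.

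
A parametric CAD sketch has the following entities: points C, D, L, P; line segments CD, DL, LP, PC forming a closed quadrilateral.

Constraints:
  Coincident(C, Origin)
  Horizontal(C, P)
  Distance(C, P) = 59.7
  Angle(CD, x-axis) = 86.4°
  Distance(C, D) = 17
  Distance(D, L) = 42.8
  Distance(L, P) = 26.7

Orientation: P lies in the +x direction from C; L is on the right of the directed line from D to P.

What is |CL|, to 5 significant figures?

35.999

C is at the origin; C and P share the same y with |CP| = 59.7 and P in +x, so P = (59.7, 0). CD runs at 86.4° with |CD| = 17.0, so D = (1.0674, 16.966). L is determined by |DL| = 42.8 and |LP| = 26.7 together: it lies at the intersection of circle(D, 42.8) and circle(P, 26.7). With |DP| = 61.038, the foot of the radical line on DP is 39.685 from D and the perpendicular offset is √(42.8² − 39.685²) = 16.029. Taking the right-of-DP solution: L = (34.733, -9.4622).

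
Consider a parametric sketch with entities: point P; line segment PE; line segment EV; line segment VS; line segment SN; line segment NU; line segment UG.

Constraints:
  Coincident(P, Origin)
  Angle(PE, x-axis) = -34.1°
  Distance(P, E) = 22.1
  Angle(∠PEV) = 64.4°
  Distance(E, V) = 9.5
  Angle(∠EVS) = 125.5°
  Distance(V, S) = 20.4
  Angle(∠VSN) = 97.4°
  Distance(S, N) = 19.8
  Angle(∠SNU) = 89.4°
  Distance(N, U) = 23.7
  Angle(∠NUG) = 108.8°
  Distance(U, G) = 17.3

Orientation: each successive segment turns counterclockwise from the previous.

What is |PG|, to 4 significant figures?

24.76

P is at the origin; PE runs at -34.1° with length 22.1, so E = (18.30, -12.39). ∠PEV = 64.4° gives EV at 81.50° from the x-axis; with |EV| = 9.5, V = (19.70, -2.994). ∠EVS = 125.5° gives VS at 136.0° from the x-axis; with |VS| = 20.4, S = (5.030, 11.18). ∠VSN = 97.4° gives SN at -141.4° from the x-axis; with |SN| = 19.8, N = (-10.44, -1.176). ∠SNU = 89.4° gives NU at -50.80° from the x-axis; with |NU| = 23.7, U = (4.535, -19.54). ∠NUG = 108.8° gives UG at 20.40° from the x-axis; with |UG| = 17.3, G = (20.75, -13.51). Then |PG| = |G − P| = 24.76.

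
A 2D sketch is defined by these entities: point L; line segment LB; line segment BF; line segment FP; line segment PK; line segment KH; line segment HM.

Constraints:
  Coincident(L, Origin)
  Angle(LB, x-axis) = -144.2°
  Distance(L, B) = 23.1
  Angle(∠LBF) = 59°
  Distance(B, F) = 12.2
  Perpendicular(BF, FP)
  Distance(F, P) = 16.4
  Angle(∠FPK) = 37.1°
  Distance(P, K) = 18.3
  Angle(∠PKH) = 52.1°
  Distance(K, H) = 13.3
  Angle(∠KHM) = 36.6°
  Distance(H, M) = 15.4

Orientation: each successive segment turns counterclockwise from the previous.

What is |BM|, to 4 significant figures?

11.17

∠PKH = 52.1° gives KH at -22.40° from the x-axis; with |KH| = 13.3, H = (-4.661, -17.38). ∠KHM = 36.6° gives HM at 121.0° from the x-axis; with |HM| = 15.4, M = (-12.59, -4.180). Then |BM| = |M − B| = 11.17.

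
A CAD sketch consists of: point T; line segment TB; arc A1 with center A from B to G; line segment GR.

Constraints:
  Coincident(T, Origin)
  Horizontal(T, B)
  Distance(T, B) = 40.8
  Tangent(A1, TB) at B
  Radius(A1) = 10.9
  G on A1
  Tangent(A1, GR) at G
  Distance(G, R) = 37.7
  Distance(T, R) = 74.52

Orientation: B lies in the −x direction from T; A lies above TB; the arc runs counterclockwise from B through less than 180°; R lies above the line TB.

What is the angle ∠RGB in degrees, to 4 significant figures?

113.3°

Checks: |AB| = 10.90 ✓; |AG| = 10.90 ✓; ∠(AG, GR) = 90.00° ✓; |GR| = 37.70 ✓; |TR| = 74.52 ✓.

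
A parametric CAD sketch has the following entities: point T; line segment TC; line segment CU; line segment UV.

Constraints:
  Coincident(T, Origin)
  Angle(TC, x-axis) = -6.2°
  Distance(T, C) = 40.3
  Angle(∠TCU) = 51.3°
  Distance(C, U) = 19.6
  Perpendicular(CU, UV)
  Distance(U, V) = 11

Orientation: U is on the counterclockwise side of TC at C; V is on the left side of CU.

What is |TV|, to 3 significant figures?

21.2

T is at the origin; TC runs at -6.2° with length 40.3, so C = 40.3·(cos -6.2°, sin -6.2°) = (40.1, -4.35). ∠TCU = 51.3°, so CU runs at -6.2° + (180° − 51.3°) = 122° from the x-axis; with |CU| = 19.6, U = C + 19.6·(cos 122°, sin 122°) = (29.5, 12.2). CU ⟂ UV; with |UV| = 11.0 on the left of CU, V = U + 11.0·(-0.843, -0.537) = (20.3, 6.27). Then |TV| = |V − T| = 21.2.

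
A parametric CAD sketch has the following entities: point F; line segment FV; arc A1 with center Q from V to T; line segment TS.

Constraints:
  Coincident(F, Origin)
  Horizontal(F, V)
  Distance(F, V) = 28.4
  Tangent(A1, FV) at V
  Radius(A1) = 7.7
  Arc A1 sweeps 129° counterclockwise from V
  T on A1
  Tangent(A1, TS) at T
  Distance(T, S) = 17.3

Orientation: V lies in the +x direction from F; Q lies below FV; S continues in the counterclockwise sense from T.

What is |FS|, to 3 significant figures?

42.2

F is at the origin; FV is horizontal with |FV| = 28.4 and V on the +x side, so V = (28.4, 0.00). Tangency of A1 to FV means the radius QV is perpendicular to FV, so Q = V + (0, -7.7) = (28.4, -7.70). On A1, V sits at bearing 90° from Q; a 129° counterclockwise sweep puts T at bearing 219°, so T = Q + 7.7·(cos 219°, sin 219°) = (22.4, -12.5). The tangent condition forces QT to be normal to TS, so TS runs along (−sin 219°, cos 219°); with |TS| = 17.3, S = (33.3, -26.0). Then |FS| = |S − F| = 42.2.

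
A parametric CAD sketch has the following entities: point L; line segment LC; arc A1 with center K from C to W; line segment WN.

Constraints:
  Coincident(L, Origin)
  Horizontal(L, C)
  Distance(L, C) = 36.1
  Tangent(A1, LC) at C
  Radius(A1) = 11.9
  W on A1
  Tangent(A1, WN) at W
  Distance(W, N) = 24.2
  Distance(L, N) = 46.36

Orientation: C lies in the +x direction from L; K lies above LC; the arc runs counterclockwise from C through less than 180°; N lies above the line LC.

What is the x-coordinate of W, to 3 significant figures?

44.5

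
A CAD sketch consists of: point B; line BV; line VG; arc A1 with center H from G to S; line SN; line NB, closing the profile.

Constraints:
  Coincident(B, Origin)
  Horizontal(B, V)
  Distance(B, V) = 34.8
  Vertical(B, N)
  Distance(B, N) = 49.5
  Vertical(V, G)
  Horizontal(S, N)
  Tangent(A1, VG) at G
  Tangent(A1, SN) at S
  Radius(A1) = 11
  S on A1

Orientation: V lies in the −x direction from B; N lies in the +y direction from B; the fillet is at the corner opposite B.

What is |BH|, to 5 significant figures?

45.262

B is at the origin; BV is horizontal with |BV| = 34.8 and V on the −x side, so V = (-34.800, 0.0000). B and N share the same x with |BN| = 49.5 and N on the +y side, so N = (0.0000, 49.500). The virtual corner opposite B is at (-34.800, 49.500). The tangent condition forces HG to be normal to VG and A1 meets SN tangentially, so HS is at right angles to SN, with radius 11.0, so the center H sits 11.0 in from both sides at H = (-23.800, 38.500). Then |BH| = |H − B| = 45.262.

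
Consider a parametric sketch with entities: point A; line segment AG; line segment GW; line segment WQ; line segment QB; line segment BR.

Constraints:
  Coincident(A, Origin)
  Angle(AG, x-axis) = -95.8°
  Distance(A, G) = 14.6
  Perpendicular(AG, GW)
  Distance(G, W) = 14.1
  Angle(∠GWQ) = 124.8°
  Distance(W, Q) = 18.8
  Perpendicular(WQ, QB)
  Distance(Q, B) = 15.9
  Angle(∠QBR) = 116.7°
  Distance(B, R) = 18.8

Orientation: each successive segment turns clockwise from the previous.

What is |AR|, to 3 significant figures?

4.84

A is at the origin; AG runs at -95.8° with length 14.6, so G = (-1.48, -14.5). The perpendicularity gives GW at right angles to AG, so GW runs at 174°; with |GW| = 14.1, W = (-15.5, -13.1). ∠GWQ = 124.8° gives WQ at 119° from the x-axis; with |WQ| = 18.8, Q = (-24.6, 3.34). The perpendicularity gives QB at right angles to WQ, so QB runs at 29.0°; with |QB| = 15.9, B = (-10.7, 11.1). ∠QBR = 116.7° gives BR at -34.3° from the x-axis; with |BR| = 18.8, R = (4.82, 0.457). Then |AR| = |R − A| = 4.84.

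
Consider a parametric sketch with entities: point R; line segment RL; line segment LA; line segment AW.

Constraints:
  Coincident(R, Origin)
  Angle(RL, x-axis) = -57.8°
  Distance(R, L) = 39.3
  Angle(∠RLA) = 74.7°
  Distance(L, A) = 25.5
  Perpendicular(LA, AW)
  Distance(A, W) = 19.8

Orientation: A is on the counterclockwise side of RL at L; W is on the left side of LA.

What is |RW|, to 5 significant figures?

23.596

∠RLA = 74.7°, so LA runs at -57.8° + (180° − 74.7°) = 47.500° from the x-axis; with |LA| = 25.5, A = L + 25.5·(cos 47.500°, sin 47.500°) = (38.170, -14.455). LA ⟂ AW; with |AW| = 19.8 on the left of LA, W = A + 19.8·(-0.73728, 0.67559) = (23.571, -1.0781). Then |RW| = |W − R| = 23.596.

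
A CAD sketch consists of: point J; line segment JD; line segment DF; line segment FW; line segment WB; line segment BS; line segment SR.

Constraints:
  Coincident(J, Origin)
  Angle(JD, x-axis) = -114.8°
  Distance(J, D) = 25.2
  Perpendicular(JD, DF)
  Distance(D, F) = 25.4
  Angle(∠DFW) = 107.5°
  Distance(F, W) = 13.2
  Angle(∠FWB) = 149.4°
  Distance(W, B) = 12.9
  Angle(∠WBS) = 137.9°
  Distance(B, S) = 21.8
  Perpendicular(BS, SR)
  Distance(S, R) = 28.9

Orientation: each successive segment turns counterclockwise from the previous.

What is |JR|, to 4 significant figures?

13.85

J is at the origin; JD runs at -114.8° with length 25.2, so D = (-10.57, -22.88). JD ⟂ DF, so DF runs at -24.80°; with |DF| = 25.4, F = (12.49, -33.53). ∠DFW = 107.5° gives FW at 47.70° from the x-axis; with |FW| = 13.2, W = (21.37, -23.77). ∠FWB = 149.4° gives WB at 78.30° from the x-axis; with |WB| = 12.9, B = (23.99, -11.13). ∠WBS = 137.9° gives BS at 120.4° from the x-axis; with |BS| = 21.8, S = (12.96, 7.668). BS ⟂ SR, so SR runs at -149.6°; with |SR| = 28.9, R = (-11.97, -6.957). Then |JR| = |R − J| = 13.85.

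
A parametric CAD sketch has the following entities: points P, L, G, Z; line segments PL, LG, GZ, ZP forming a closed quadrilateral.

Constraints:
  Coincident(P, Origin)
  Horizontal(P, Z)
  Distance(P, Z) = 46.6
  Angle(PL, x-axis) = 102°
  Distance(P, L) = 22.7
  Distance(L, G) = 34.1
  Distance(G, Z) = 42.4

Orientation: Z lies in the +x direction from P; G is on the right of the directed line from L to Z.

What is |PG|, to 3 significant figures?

11.7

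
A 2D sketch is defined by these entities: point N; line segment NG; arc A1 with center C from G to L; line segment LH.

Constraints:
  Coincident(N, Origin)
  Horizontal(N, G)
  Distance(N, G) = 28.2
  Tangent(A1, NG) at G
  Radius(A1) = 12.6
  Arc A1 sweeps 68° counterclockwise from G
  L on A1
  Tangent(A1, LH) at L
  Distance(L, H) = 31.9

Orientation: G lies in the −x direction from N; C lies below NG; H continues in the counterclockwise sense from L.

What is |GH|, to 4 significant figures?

44.29

N is at the origin; N and G share the same y with |NG| = 28.2 and G on the −x side, so G = (-28.20, 0.000). Since A1 is tangent to NG there, CG ⟂ NG, so C = G + (0, -12.6) = (-28.20, -12.60). On A1, G sits at bearing 90° from C; a 68° counterclockwise sweep puts L at bearing 158°, so L = C + 12.6·(cos 158°, sin 158°) = (-39.88, -7.880). A1 meets LH tangentially, so CL is at right angles to LH, so LH runs along (−sin 158°, cos 158°); with |LH| = 31.9, H = (-51.83, -37.46). Then |GH| = |H − G| = 44.29.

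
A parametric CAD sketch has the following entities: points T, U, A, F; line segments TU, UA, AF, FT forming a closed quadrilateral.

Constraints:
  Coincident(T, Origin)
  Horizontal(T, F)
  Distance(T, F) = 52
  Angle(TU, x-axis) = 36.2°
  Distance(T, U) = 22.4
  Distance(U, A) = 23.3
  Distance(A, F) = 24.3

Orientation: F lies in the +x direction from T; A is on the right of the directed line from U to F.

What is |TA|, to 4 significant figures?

29.80

Checks: TU at 36.20° ✓; |UA| = 23.30 ✓; |AF| = 24.30 ✓.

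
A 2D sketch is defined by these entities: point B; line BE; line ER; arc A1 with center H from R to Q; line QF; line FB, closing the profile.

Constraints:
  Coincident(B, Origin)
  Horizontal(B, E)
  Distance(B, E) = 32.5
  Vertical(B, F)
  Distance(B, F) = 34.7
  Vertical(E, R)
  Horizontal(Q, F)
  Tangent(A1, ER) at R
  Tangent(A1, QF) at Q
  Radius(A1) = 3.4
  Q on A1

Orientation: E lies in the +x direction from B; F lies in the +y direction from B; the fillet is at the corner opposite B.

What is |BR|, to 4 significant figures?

45.12

B is at the origin; B and E share the same y with |BE| = 32.5 and E on the +x side, so E = (32.50, 0.000). BF is vertical with |BF| = 34.7 and F on the +y side, so F = (0.000, 34.70). The virtual corner opposite B is at (32.50, 34.70). Since A1 is tangent to ER there, HR ⟂ ER and since A1 is tangent to QF there, HQ ⟂ QF, with radius 3.4, so the center H sits 3.4 in from both sides at H = (29.10, 31.30). That places the tangent points at R = (32.50, 31.30) on ER and Q = (29.10, 34.70) on QF. Then |BR| = |R − B| = 45.12.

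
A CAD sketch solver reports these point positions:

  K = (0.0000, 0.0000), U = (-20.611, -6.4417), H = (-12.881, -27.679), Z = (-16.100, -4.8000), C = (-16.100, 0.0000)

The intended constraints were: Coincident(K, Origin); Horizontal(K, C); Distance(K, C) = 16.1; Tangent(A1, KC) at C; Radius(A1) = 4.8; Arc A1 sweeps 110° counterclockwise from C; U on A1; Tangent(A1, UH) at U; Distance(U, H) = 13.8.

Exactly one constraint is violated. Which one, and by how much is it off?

Distance(U, H) = 13.8 — off by 8.80.

K = (0.00, 0.00) ✓; K.y = 0.00, C.y = 0.00 ✓; |KC| = 16.10 ✓; ∠(ZC, CK) = 90.00° ✓; |ZC| = 4.800 ✓; bearing(Z→U) − bearing(Z→C) = 110.0° ✓; |ZU| = 4.800 ✓; ∠(ZU, UH) = 90.00° ✓; |UH| = 22.60 ✗.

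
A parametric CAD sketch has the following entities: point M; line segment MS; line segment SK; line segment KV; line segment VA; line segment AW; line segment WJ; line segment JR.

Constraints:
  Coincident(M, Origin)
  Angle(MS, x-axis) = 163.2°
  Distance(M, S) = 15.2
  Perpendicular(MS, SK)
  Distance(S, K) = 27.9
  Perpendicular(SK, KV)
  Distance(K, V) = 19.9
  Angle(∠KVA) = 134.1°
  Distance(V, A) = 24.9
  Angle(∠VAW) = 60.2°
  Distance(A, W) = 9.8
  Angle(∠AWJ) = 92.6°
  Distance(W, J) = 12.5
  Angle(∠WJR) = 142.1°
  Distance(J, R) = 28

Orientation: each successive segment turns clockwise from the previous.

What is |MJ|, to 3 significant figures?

21.5

M is at the origin; MS runs at 163.2° with length 15.2, so S = (-14.6, 4.39). The perpendicularity gives SK at right angles to MS, so SK runs at 73.2°; with |SK| = 27.9, K = (-6.49, 31.1). SK is perpendicular to KV, so KV runs at -16.8°; with |KV| = 19.9, V = (12.6, 25.4). ∠KVA = 134.1° gives VA at -62.7° from the x-axis; with |VA| = 24.9, A = (24.0, 3.22). ∠VAW = 60.2° gives AW at 178° from the x-axis; with |AW| = 9.8, W = (14.2, 3.65). ∠AWJ = 92.6° gives WJ at 90.1° from the x-axis; with |WJ| = 12.5, J = (14.2, 16.2). Then |MJ| = |J − M| = 21.5.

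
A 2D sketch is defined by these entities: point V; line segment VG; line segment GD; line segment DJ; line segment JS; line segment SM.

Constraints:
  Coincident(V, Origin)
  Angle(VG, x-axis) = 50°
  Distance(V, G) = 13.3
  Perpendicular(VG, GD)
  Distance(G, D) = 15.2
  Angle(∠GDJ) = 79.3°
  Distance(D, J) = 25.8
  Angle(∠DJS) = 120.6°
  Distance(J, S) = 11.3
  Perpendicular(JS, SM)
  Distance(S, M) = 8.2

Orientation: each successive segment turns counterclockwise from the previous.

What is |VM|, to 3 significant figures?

8.72

V is at the origin; VG runs at 50.0° with length 13.3, so G = (8.55, 10.2). VG is perpendicular to GD, so GD runs at 140°; with |GD| = 15.2, D = (-3.09, 20.0). ∠GDJ = 79.3° gives DJ at -119° from the x-axis; with |DJ| = 25.8, J = (-15.7, -2.54). ∠DJS = 120.6° gives JS at -59.9° from the x-axis; with |JS| = 11.3, S = (-10.1, -12.3). The perpendicularity gives SM at right angles to JS, so SM runs at 30.1°; with |SM| = 8.2, M = (-2.96, -8.20). Then |VM| = |M − V| = 8.72.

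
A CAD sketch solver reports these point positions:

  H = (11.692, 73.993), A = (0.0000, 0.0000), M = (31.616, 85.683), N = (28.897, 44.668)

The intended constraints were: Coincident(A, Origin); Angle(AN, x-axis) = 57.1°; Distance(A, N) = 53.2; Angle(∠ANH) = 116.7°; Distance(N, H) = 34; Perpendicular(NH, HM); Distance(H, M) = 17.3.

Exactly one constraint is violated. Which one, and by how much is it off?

Distance(H, M) = 17.3 — off by 5.80.

A = (0.00, 0.00) ✓; AN at 57.10° ✓; |AN| = 53.20 ✓; ∠ANH = 116.7° ✓; |NH| = 34.00 ✓; ∠(NH, HM) = 90.00° ✓; |HM| = 23.10 ✗.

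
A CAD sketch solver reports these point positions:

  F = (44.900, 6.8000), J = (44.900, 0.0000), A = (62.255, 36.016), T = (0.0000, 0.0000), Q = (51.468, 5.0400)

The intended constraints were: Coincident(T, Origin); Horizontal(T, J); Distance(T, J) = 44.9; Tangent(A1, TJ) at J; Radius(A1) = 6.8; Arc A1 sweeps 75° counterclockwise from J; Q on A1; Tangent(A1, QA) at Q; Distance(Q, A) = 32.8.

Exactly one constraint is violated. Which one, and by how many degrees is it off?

Tangent(A1, QA) at Q — off by 4.20°.

T = (0.00, 0.00) ✓; T.y = 0.00, J.y = 0.00 ✓; |TJ| = 44.90 ✓; ∠(FJ, JT) = 90.00° ✓; |FJ| = 6.800 ✓; bearing(F→Q) − bearing(F→J) = 75.00° ✓; |FQ| = 6.800 ✓; ∠(FQ, QA) = 94.20° ✗; |QA| = 32.80 ✓.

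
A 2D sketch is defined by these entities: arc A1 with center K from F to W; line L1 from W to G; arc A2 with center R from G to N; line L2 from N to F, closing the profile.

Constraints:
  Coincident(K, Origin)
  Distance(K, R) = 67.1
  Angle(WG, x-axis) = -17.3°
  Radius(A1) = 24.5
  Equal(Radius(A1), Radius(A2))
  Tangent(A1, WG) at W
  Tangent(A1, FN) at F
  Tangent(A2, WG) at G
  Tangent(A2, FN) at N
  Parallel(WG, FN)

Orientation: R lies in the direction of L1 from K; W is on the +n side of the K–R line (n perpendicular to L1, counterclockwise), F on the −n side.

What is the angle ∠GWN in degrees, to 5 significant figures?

36.139°

The slot axis is L1's direction at -17.3°, so u = (cos -17.3°, sin -17.3°) = (0.95476, -0.29737) and n = (−sin -17.3°, cos -17.3°) = (0.29737, 0.95476). K is at the origin and R lies 67.1 along u from K, so R = 67.1·u = (64.064, -19.954). Tangency of A1 to both parallel lines with radius 24.5 puts W and F at K ± 24.5·n: W = (7.2857, 23.392), F = (-7.2857, -23.392). Equal radii place G and N the same way about R: G = R + 24.5·n = (71.350, 3.4378), N = R − 24.5·n = (56.779, -43.345). Then cos ∠GWN = WG·WN / (|WG||WN|), giving 36.139°.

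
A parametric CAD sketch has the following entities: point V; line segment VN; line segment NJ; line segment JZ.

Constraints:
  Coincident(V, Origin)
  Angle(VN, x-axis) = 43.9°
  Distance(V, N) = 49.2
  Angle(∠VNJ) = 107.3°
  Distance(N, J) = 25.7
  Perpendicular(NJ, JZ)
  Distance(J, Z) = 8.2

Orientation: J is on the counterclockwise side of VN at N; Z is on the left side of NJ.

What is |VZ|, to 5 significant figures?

55.947

∠VNJ = 107.3°, so NJ runs at 43.9° + (180° − 107.3°) = 116.60° from the x-axis; with |NJ| = 25.7, J = N + 25.7·(cos 116.60°, sin 116.60°) = (23.944, 57.095). The perpendicularity gives JZ at right angles to NJ; with |JZ| = 8.2 on the left of NJ, Z = J + 8.2·(-0.89415, -0.44776) = (16.612, 53.424). Then |VZ| = |Z − V| = 55.947.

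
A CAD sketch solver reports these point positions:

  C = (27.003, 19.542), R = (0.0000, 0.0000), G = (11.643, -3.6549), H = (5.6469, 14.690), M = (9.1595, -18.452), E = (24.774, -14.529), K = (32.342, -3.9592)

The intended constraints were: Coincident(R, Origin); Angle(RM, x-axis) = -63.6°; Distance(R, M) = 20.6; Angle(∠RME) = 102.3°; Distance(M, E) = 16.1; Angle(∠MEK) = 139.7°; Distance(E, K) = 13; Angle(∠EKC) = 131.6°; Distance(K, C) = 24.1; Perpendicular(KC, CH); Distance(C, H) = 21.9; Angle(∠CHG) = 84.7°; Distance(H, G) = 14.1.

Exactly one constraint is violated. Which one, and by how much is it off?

Distance(H, G) = 14.1 — off by 5.20.

R = (0.00, 0.00) ✓; RM at -63.60° ✓; |RM| = 20.60 ✓; ∠RME = 102.3° ✓; |ME| = 16.10 ✓; ∠MEK = 139.7° ✓; |EK| = 13.00 ✓; ∠EKC = 131.6° ✓; |KC| = 24.10 ✓; ∠(KC, CH) = 90.00° ✓; |CH| = 21.90 ✓; ∠CHG = 84.70° ✓; |HG| = 19.30 ✗.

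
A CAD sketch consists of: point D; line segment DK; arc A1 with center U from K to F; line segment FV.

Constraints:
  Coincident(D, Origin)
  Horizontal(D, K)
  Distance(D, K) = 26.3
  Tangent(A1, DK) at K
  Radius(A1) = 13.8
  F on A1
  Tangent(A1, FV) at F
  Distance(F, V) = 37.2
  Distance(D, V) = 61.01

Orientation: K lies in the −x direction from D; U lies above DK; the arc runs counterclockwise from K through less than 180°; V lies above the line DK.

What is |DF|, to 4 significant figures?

24.03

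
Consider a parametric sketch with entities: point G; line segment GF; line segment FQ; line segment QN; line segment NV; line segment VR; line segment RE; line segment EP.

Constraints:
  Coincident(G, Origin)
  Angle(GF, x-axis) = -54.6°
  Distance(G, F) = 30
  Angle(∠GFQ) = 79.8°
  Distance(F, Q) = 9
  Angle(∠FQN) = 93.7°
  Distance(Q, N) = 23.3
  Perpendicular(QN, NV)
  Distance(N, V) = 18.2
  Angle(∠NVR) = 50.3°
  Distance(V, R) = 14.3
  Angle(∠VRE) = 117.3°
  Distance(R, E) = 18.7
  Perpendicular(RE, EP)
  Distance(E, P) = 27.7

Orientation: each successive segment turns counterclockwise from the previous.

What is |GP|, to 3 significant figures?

16.7

G is at the origin; GF runs at -54.6° with length 30.0, so F = (17.4, -24.5). ∠GFQ = 79.8° gives FQ at 45.6° from the x-axis; with |FQ| = 9.0, Q = (23.7, -18.0). ∠FQN = 93.7° gives QN at 132° from the x-axis; with |QN| = 23.3, N = (8.11, -0.681). The perpendicularity gives NV at right angles to QN, so NV runs at -138°; with |NV| = 18.2, V = (-5.43, -12.8). ∠NVR = 50.3° gives VR at -8.40° from the x-axis; with |VR| = 14.3, R = (8.72, -14.9). ∠VRE = 117.3° gives RE at 54.3° from the x-axis; with |RE| = 18.7, E = (19.6, 0.261). The perpendicularity gives EP at right angles to RE, so EP runs at 144°; with |EP| = 27.7, P = (-2.87, 16.4). Then |GP| = |P − G| = 16.7.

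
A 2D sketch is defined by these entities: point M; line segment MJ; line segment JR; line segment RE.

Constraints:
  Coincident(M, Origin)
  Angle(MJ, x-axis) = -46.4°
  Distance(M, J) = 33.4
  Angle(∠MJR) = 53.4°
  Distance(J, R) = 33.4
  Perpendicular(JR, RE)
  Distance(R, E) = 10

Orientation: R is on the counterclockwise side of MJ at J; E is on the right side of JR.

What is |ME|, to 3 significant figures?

39.2

∠MJR = 53.4°, so JR runs at -46.4° + (180° − 53.4°) = 80.2° from the x-axis; with |JR| = 33.4, R = J + 33.4·(cos 80.2°, sin 80.2°) = (28.7, 8.73). JR is perpendicular to RE; with |RE| = 10.0 on the right of JR, E = R + 10.0·(0.985, -0.170) = (38.6, 7.02). Then |ME| = |E − M| = 39.2.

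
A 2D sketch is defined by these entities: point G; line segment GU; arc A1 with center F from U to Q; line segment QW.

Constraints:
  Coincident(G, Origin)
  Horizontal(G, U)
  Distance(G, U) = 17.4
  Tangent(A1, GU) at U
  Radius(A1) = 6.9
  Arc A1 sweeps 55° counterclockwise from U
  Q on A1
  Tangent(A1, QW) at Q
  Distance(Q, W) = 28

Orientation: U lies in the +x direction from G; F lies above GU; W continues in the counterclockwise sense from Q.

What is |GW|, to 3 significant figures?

46.9

G is at the origin; GU is horizontal with |GU| = 17.4 and U on the +x side, so U = (17.4, 0.00). A1 meets GU tangentially, so FU is at right angles to GU, so F = U + (0, 6.9) = (17.4, 6.90). On A1, U sits at bearing -90° from F; a 55° counterclockwise sweep puts Q at bearing -35°, so Q = F + 6.9·(cos -35°, sin -35°) = (23.1, 2.94). The tangent condition forces FQ to be normal to QW, so QW runs along (−sin -35°, cos -35°); with |QW| = 28.0, W = (39.1, 25.9). Then |GW| = |W − G| = 46.9.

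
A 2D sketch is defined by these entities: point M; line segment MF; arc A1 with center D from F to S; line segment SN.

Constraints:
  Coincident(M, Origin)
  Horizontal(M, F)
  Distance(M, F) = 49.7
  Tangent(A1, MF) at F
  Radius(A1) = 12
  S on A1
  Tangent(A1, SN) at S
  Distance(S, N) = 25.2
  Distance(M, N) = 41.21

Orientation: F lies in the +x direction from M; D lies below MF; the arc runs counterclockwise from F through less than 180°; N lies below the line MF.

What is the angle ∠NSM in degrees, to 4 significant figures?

75.71°

M is at the origin; MF is horizontal with |MF| = 49.7 and F on the +x side, so F = (49.70, 0.000). Tangency of A1 to MF means the radius DF is perpendicular to MF, so D = F + (0, -12) = (49.70, -12.00). Since DS ⟂ SN (tangency), |DN| = √(12.0² + 25.2²) = 27.91 regardless of where S sits on A1. So N lies on both circle(M, 41.21) and circle(D, 27.91); the below-MF intersection is N = (28.32, -29.94). S is the foot of the tangent from N: S = (38.78, -7.016).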